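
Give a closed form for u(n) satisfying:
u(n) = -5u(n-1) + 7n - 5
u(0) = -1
First-order linear with linear forcing.
Homogeneous solution: u_h(n) = A·(-5)^n.
Try particular u_p(n) = pn + q. Substituting:
  pn + q = -5(p(n-1) + q) + 7n - 5.
Matching the n-coefficient: p = -5p + 7 ⇒ p = \frac{7}{6}.
Matching constants: q = 5p - 5q - 5 ⇒ q = \frac{5}{36}.
General: u(n) = A·(-5)^n + \frac{7 n}{6} + \frac{5}{36}.
Apply u(0) = -1: A + \frac{5}{36} = -1 ⇒ A = - \frac{41}{36}.
So u(n) = - \frac{41 \left(-5\right)^{n}}{36} + \frac{7 n}{6} + \frac{5}{36}.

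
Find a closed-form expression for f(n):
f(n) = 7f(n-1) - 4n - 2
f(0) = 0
First-order linear with linear forcing.
Homogeneous solution: f_h(n) = A·(7)^n.
Try particular f_p(n) = pn + q. Substituting:
  pn + q = 7(p(n-1) + q) - 4n - 2.
Matching the n-coefficient: p = 7p - 4 ⇒ p = \frac{2}{3}.
Matching constants: q = -7p + 7q - 2 ⇒ q = \frac{10}{9}.
General: f(n) = A·(7)^n + \frac{2 n}{3} + \frac{10}{9}.
Apply f(0) = 0: A + \frac{10}{9} = 0 ⇒ A = - \frac{10}{9}.
So f(n) = - \frac{10 \cdot 7^{n}}{9} + \frac{2 n}{3} + \frac{10}{9}.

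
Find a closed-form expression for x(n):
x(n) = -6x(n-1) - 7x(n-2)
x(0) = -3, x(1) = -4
Characteristic equation: x² + 6x + 7 = 0.
Discriminant Δ = (-6)² + 4·(-7) = 8.
Roots r₁,₂ = (-6 ± √8)/2, so r₁ = -3 + \sqrt{2}, r₂ = -3 - \sqrt{2}.
General solution: x(n) = A·r₁^n + B·r₂^n.
From the initial conditions, A + B = -3 and r₁A + r₂B = -4.
Since r₁ - r₂ = √8: A = (-4 - (-3)r₂)/√8 = - \frac{13 \sqrt{2}}{4} - \frac{3}{2}, and B = -3 - A = - \frac{3}{2} + \frac{13 \sqrt{2}}{4}.
So x(n) = \left(- \frac{13 \sqrt{2}}{4} - \frac{3}{2}\right)\left(-3 + \sqrt{2}\right)^n + \left(- \frac{3}{2} + \frac{13 \sqrt{2}}{4}\right)\left(-3 - \sqrt{2}\right)^n.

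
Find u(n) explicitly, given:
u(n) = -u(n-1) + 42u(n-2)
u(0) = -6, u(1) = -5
Characteristic equation: x² + x - 42 = 0, which factors as (x - (-7))(x - (6)) = 0.
Roots r₁ = -7, r₂ = 6 (distinct).
General solution: u(n) = A·(-7)^n + B·(6)^n.
From u(0) = -6: A + B = -6.
From u(1) = -5: -7A + 6B = -5.
Solving: A = - \frac{31}{13}, B = - \frac{47}{13}.
So u(n) = - \frac{31 \left(-7\right)^{n}}{13} - \frac{47 \cdot 6^{n}}{13}.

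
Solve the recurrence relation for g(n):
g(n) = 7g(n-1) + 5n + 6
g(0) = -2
First-order linear with linear forcing.
Homogeneous solution: g_h(n) = A·(7)^n.
Try particular g_p(n) = pn + q. Substituting:
  pn + q = 7(p(n-1) + q) + 5n + 6.
Matching the n-coefficient: p = 7p + 5 ⇒ p = - \frac{5}{6}.
Matching constants: q = -7p + 7q + 6 ⇒ q = - \frac{71}{36}.
General: g(n) = A·(7)^n - \frac{5 n}{6} - \frac{71}{36}.
Apply g(0) = -2: A - \frac{71}{36} = -2 ⇒ A = - \frac{1}{36}.
So g(n) = - \frac{7^{n}}{36} - \frac{5 n}{6} - \frac{71}{36}.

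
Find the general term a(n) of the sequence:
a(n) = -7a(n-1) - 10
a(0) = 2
First-order linear non-homogeneous.
Homogeneous solution: a_h(n) = A·(-7)^n.
Try constant particular solution a_p = K: K = -7K - 10 ⇒ K = - \frac{5}{4}.
General: a(n) = A·(-7)^n - \frac{5}{4}.
Apply a(0) = 2: A - \frac{5}{4} = 2 ⇒ A = \frac{13}{4}.
So a(n) = \frac{13 \left(-7\right)^{n}}{4} - \frac{5}{4}.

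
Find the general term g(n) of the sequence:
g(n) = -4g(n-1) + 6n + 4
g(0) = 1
First-order linear with linear forcing.
Homogeneous solution: g_h(n) = A·(-4)^n.
Try particular g_p(n) = pn + q. Substituting:
  pn + q = -4(p(n-1) + q) + 6n + 4.
Matching the n-coefficient: p = -4p + 6 ⇒ p = \frac{6}{5}.
Matching constants: q = 4p - 4q + 4 ⇒ q = \frac{44}{25}.
General: g(n) = A·(-4)^n + \frac{6 n}{5} + \frac{44}{25}.
Apply g(0) = 1: A + \frac{44}{25} = 1 ⇒ A = - \frac{19}{25}.
So g(n) = - \frac{19 \left(-4\right)^{n}}{25} + \frac{6 n}{5} + \frac{44}{25}.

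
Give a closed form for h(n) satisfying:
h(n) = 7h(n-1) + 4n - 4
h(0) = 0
First-order linear with linear forcing.
Homogeneous solution: h_h(n) = A·(7)^n.
Try particular h_p(n) = pn + q. Substituting:
  pn + q = 7(p(n-1) + q) + 4n - 4.
Matching the n-coefficient: p = 7p + 4 ⇒ p = - \frac{2}{3}.
Matching constants: q = -7p + 7q - 4 ⇒ q = - \frac{1}{9}.
General: h(n) = A·(7)^n - \frac{2 n}{3} - \frac{1}{9}.
Apply h(0) = 0: A - \frac{1}{9} = 0 ⇒ A = \frac{1}{9}.
So h(n) = \frac{7^{n}}{9} - \frac{2 n}{3} - \frac{1}{9}.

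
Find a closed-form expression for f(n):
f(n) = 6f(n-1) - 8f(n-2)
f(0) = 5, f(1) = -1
Characteristic equation: x² - 6x + 8 = 0, which factors as (x - (4))(x - (2)) = 0.
Roots r₁ = 4, r₂ = 2 (distinct).
General solution: f(n) = A·(4)^n + B·(2)^n.
From f(0) = 5: A + B = 5.
From f(1) = -1: 4A + 2B = -1.
Solving: A = - \frac{11}{2}, B = \frac{21}{2}.
So f(n) = \frac{21 \cdot 2^{n}}{2} - \frac{11 \cdot 4^{n}}{2}.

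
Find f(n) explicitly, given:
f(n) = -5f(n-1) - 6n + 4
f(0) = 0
First-order linear with linear forcing.
Homogeneous solution: f_h(n) = A·(-5)^n.
Try particular f_p(n) = pn + q. Substituting:
  pn + q = -5(p(n-1) + q) - 6n + 4.
Matching the n-coefficient: p = -5p - 6 ⇒ p = -1.
Matching constants: q = 5p - 5q + 4 ⇒ q = - \frac{1}{6}.
General: f(n) = A·(-5)^n - n - \frac{1}{6}.
Apply f(0) = 0: A - \frac{1}{6} = 0 ⇒ A = \frac{1}{6}.
So f(n) = \frac{\left(-5\right)^{n}}{6} - n - \frac{1}{6}.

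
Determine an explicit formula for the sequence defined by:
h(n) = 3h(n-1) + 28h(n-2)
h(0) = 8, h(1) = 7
Characteristic equation: x² - 3x - 28 = 0, which factors as (x - (7))(x - (-4)) = 0.
Roots r₁ = 7, r₂ = -4 (distinct).
General solution: h(n) = A·(7)^n + B·(-4)^n.
From h(0) = 8: A + B = 8.
From h(1) = 7: 7A - 4B = 7.
Solving: A = \frac{39}{11}, B = \frac{49}{11}.
So h(n) = \frac{49 \left(-4\right)^{n}}{11} + \frac{39 \cdot 7^{n}}{11}.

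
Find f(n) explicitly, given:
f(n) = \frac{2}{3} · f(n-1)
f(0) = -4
Pure geometric recurrence with ratio \frac{2}{3}.
By induction f(n) = f(0) · (\frac{2}{3})^n = - 4 \left(\frac{2}{3}\right)^{n}.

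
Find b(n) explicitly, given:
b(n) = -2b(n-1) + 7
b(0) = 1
First-order linear non-homogeneous.
Homogeneous solution: b_h(n) = A·(-2)^n.
Try constant particular solution b_p = K: K = -2K + 7 ⇒ K = \frac{7}{3}.
General: b(n) = A·(-2)^n + \frac{7}{3}.
Apply b(0) = 1: A + \frac{7}{3} = 1 ⇒ A = - \frac{4}{3}.
So b(n) = \frac{7}{3} - \frac{4 \left(-2\right)^{n}}{3}.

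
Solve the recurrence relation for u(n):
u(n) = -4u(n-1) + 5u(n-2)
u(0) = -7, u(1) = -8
Characteristic equation: x² + 4x - 5 = 0, which factors as (x - (-5))(x - (1)) = 0.
Roots r₁ = -5, r₂ = 1 (distinct).
General solution: u(n) = A·(-5)^n + B·(1)^n.
From u(0) = -7: A + B = -7.
From u(1) = -8: -5A + B = -8.
Solving: A = \frac{1}{6}, B = - \frac{43}{6}.
So u(n) = \frac{\left(-5\right)^{n}}{6} - \frac{43}{6}.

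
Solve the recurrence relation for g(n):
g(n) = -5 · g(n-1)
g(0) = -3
Pure geometric recurrence with ratio -5.
By induction g(n) = g(0) · (-5)^n = - 3 \left(-5\right)^{n}.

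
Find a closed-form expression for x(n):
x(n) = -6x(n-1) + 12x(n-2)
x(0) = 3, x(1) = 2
Characteristic equation: x² + 6x - 12 = 0.
Discriminant Δ = (-6)² + 4·(12) = 84.
Roots r₁,₂ = (-6 ± √84)/2, so r₁ = -3 + \sqrt{21}, r₂ = - \sqrt{21} - 3.
General solution: x(n) = A·r₁^n + B·r₂^n.
From the initial conditions, A + B = 3 and r₁A + r₂B = 2.
Since r₁ - r₂ = √84: A = (2 - (3)r₂)/√84 = \frac{11 \sqrt{21}}{42} + \frac{3}{2}, and B = 3 - A = \frac{3}{2} - \frac{11 \sqrt{21}}{42}.
So x(n) = \left(\frac{11 \sqrt{21}}{42} + \frac{3}{2}\right)\left(-3 + \sqrt{21}\right)^n + \left(\frac{3}{2} - \frac{11 \sqrt{21}}{42}\right)\left(- \sqrt{21} - 3\right)^n.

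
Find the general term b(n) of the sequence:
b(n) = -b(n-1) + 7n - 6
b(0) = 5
First-order linear with linear forcing.
Homogeneous solution: b_h(n) = A·(-1)^n.
Try particular b_p(n) = pn + q. Substituting:
  pn + q = -(p(n-1) + q) + 7n - 6.
Matching the n-coefficient: p = -p + 7 ⇒ p = \frac{7}{2}.
Matching constants: q = p - q - 6 ⇒ q = - \frac{5}{4}.
General: b(n) = A·(-1)^n + \frac{7 n}{2} - \frac{5}{4}.
Apply b(0) = 5: A - \frac{5}{4} = 5 ⇒ A = \frac{25}{4}.
So b(n) = \frac{25 \left(-1\right)^{n}}{4} + \frac{7 n}{2} - \frac{5}{4}.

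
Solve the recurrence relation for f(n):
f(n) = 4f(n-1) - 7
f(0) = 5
First-order linear non-homogeneous.
Homogeneous solution: f_h(n) = A·(4)^n.
Try constant particular solution f_p = K: K = 4K - 7 ⇒ K = \frac{7}{3}.
General: f(n) = A·(4)^n + \frac{7}{3}.
Apply f(0) = 5: A + \frac{7}{3} = 5 ⇒ A = \frac{8}{3}.
So f(n) = \frac{8 \cdot 4^{n}}{3} + \frac{7}{3}.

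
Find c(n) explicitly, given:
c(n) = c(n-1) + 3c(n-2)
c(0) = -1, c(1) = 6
Characteristic equation: x² - x - 3 = 0.
Discriminant Δ = (1)² + 4·(3) = 13.
Roots r₁,₂ = (1 ± √13)/2, so r₁ = \frac{1}{2} + \frac{\sqrt{13}}{2}, r₂ = \frac{1}{2} - \frac{\sqrt{13}}{2}.
General solution: c(n) = A·r₁^n + B·r₂^n.
From the initial conditions, A + B = -1 and r₁A + r₂B = 6.
Since r₁ - r₂ = √13: A = (6 - (-1)r₂)/√13 = - \frac{1}{2} + \frac{\sqrt{13}}{2}, and B = -1 - A = - \frac{\sqrt{13}}{2} - \frac{1}{2}.
So c(n) = \left(- \frac{1}{2} + \frac{\sqrt{13}}{2}\right)\left(\frac{1}{2} + \frac{\sqrt{13}}{2}\right)^n + \left(- \frac{\sqrt{13}}{2} - \frac{1}{2}\right)\left(\frac{1}{2} - \frac{\sqrt{13}}{2}\right)^n.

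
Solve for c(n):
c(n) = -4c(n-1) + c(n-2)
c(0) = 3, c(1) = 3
Characteristic equation: x² + 4x - 1 = 0.
Discriminant Δ = (-4)² + 4·(1) = 20.
Roots r₁,₂ = (-4 ± √20)/2, so r₁ = -2 + \sqrt{5}, r₂ = - \sqrt{5} - 2.
General solution: c(n) = A·r₁^n + B·r₂^n.
From the initial conditions, A + B = 3 and r₁A + r₂B = 3.
Since r₁ - r₂ = √20: A = (3 - (3)r₂)/√20 = \frac{3}{2} + \frac{9 \sqrt{5}}{10}, and B = 3 - A = \frac{3}{2} - \frac{9 \sqrt{5}}{10}.
So c(n) = \left(\frac{3}{2} + \frac{9 \sqrt{5}}{10}\right)\left(-2 + \sqrt{5}\right)^n + \left(\frac{3}{2} - \frac{9 \sqrt{5}}{10}\right)\left(- \sqrt{5} - 2\right)^n.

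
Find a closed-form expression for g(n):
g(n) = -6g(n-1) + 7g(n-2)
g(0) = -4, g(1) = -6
Characteristic equation: x² + 6x - 7 = 0, which factors as (x - (1))(x - (-7)) = 0.
Roots r₁ = 1, r₂ = -7 (distinct).
General solution: g(n) = A·(1)^n + B·(-7)^n.
From g(0) = -4: A + B = -4.
From g(1) = -6: A - 7B = -6.
Solving: A = - \frac{17}{4}, B = \frac{1}{4}.
So g(n) = \frac{\left(-7\right)^{n}}{4} - \frac{17}{4}.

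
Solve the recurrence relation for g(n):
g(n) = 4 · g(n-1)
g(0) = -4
Pure geometric recurrence with ratio 4.
By induction g(n) = g(0) · (4)^n = - 4 \cdot 4^{n}.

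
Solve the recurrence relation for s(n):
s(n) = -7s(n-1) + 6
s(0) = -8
First-order linear non-homogeneous.
Homogeneous solution: s_h(n) = A·(-7)^n.
Try constant particular solution s_p = K: K = -7K + 6 ⇒ K = \frac{3}{4}.
General: s(n) = A·(-7)^n + \frac{3}{4}.
Apply s(0) = -8: A + \frac{3}{4} = -8 ⇒ A = - \frac{35}{4}.
So s(n) = \frac{3}{4} - \frac{35 \left(-7\right)^{n}}{4}.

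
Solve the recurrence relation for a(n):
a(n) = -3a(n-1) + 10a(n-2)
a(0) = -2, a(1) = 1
Characteristic equation: x² + 3x - 10 = 0, which factors as (x - (2))(x - (-5)) = 0.
Roots r₁ = 2, r₂ = -5 (distinct).
General solution: a(n) = A·(2)^n + B·(-5)^n.
From a(0) = -2: A + B = -2.
From a(1) = 1: 2A - 5B = 1.
Solving: A = - \frac{9}{7}, B = - \frac{5}{7}.
So a(n) = - \frac{5 \left(-5\right)^{n}}{7} - \frac{9 \cdot 2^{n}}{7}.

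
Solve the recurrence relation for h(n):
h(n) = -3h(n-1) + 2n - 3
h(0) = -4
First-order linear with linear forcing.
Homogeneous solution: h_h(n) = A·(-3)^n.
Try particular h_p(n) = pn + q. Substituting:
  pn + q = -3(p(n-1) + q) + 2n - 3.
Matching the n-coefficient: p = -3p + 2 ⇒ p = \frac{1}{2}.
Matching constants: q = 3p - 3q - 3 ⇒ q = - \frac{3}{8}.
General: h(n) = A·(-3)^n + \frac{n}{2} - \frac{3}{8}.
Apply h(0) = -4: A - \frac{3}{8} = -4 ⇒ A = - \frac{29}{8}.
So h(n) = - \frac{29 \left(-3\right)^{n}}{8} + \frac{n}{2} - \frac{3}{8}.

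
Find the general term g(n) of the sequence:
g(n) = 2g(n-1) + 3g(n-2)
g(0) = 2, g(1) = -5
Characteristic equation: x² - 2x - 3 = 0, which factors as (x - (-1))(x - (3)) = 0.
Roots r₁ = -1, r₂ = 3 (distinct).
General solution: g(n) = A·(-1)^n + B·(3)^n.
From g(0) = 2: A + B = 2.
From g(1) = -5: -A + 3B = -5.
Solving: A = \frac{11}{4}, B = - \frac{3}{4}.
So g(n) = \frac{11 \left(-1\right)^{n}}{4} - \frac{3 \cdot 3^{n}}{4}.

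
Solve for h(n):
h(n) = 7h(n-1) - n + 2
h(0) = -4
First-order linear with linear forcing.
Homogeneous solution: h_h(n) = A·(7)^n.
Try particular h_p(n) = pn + q. Substituting:
  pn + q = 7(p(n-1) + q) - n + 2.
Matching the n-coefficient: p = 7p - 1 ⇒ p = \frac{1}{6}.
Matching constants: q = -7p + 7q + 2 ⇒ q = - \frac{5}{36}.
General: h(n) = A·(7)^n + \frac{n}{6} - \frac{5}{36}.
Apply h(0) = -4: A - \frac{5}{36} = -4 ⇒ A = - \frac{139}{36}.
So h(n) = - \frac{139 \cdot 7^{n}}{36} + \frac{n}{6} - \frac{5}{36}.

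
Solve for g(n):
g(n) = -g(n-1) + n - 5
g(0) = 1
First-order linear with linear forcing.
Homogeneous solution: g_h(n) = A·(-1)^n.
Try particular g_p(n) = pn + q. Substituting:
  pn + q = -(p(n-1) + q) + n - 5.
Matching the n-coefficient: p = -p + 1 ⇒ p = \frac{1}{2}.
Matching constants: q = p - q - 5 ⇒ q = - \frac{9}{4}.
General: g(n) = A·(-1)^n + \frac{n}{2} - \frac{9}{4}.
Apply g(0) = 1: A - \frac{9}{4} = 1 ⇒ A = \frac{13}{4}.
So g(n) = \frac{13 \left(-1\right)^{n}}{4} + \frac{n}{2} - \frac{9}{4}.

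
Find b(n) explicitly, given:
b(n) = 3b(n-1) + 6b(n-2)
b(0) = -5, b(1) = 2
Characteristic equation: x² - 3x - 6 = 0.
Discriminant Δ = (3)² + 4·(6) = 33.
Roots r₁,₂ = (3 ± √33)/2, so r₁ = \frac{3}{2} + \frac{\sqrt{33}}{2}, r₂ = \frac{3}{2} - \frac{\sqrt{33}}{2}.
General solution: b(n) = A·r₁^n + B·r₂^n.
From the initial conditions, A + B = -5 and r₁A + r₂B = 2.
Since r₁ - r₂ = √33: A = (2 - (-5)r₂)/√33 = - \frac{5}{2} + \frac{19 \sqrt{33}}{66}, and B = -5 - A = - \frac{5}{2} - \frac{19 \sqrt{33}}{66}.
So b(n) = \left(- \frac{5}{2} + \frac{19 \sqrt{33}}{66}\right)\left(\frac{3}{2} + \frac{\sqrt{33}}{2}\right)^n + \left(- \frac{5}{2} - \frac{19 \sqrt{33}}{66}\right)\left(\frac{3}{2} - \frac{\sqrt{33}}{2}\right)^n.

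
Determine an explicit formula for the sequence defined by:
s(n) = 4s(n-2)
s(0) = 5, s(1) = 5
Characteristic equation: x² - 4 = 0, which factors as (x - (2))(x - (-2)) = 0.
Roots r₁ = 2, r₂ = -2 (distinct).
General solution: s(n) = A·(2)^n + B·(-2)^n.
From s(0) = 5: A + B = 5.
From s(1) = 5: 2A - 2B = 5.
Solving: A = \frac{15}{4}, B = \frac{5}{4}.
So s(n) = \frac{5 \left(-2\right)^{n}}{4} + \frac{15 \cdot 2^{n}}{4}.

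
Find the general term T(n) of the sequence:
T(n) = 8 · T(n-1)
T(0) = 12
Pure geometric recurrence with ratio 8.
By induction T(n) = T(0) · (8)^n = 12 \cdot 8^{n}.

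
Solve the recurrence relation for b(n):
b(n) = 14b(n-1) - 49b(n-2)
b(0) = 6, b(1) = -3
Characteristic equation: x² - 14x + 49 = 0, which is (x - (7))².
Repeated root r = 7.
General solution: b(n) = (A + Bn)·(7)^n.
From b(0) = 6: A = 6.
From b(1) = -3: (A + B)·(7) = -3 ⇒ B = - \frac{45}{7}.
So b(n) = \left(6 - \frac{45 n}{7}\right) \cdot (7)^n.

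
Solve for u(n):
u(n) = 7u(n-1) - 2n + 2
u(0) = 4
First-order linear with linear forcing.
Homogeneous solution: u_h(n) = A·(7)^n.
Try particular u_p(n) = pn + q. Substituting:
  pn + q = 7(p(n-1) + q) - 2n + 2.
Matching the n-coefficient: p = 7p - 2 ⇒ p = \frac{1}{3}.
Matching constants: q = -7p + 7q + 2 ⇒ q = \frac{1}{18}.
General: u(n) = A·(7)^n + \frac{n}{3} + \frac{1}{18}.
Apply u(0) = 4: A + \frac{1}{18} = 4 ⇒ A = \frac{71}{18}.
So u(n) = \frac{71 \cdot 7^{n}}{18} + \frac{n}{3} + \frac{1}{18}.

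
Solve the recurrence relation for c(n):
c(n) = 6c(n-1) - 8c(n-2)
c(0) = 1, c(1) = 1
Characteristic equation: x² - 6x + 8 = 0, which factors as (x - (4))(x - (2)) = 0.
Roots r₁ = 4, r₂ = 2 (distinct).
General solution: c(n) = A·(4)^n + B·(2)^n.
From c(0) = 1: A + B = 1.
From c(1) = 1: 4A + 2B = 1.
Solving: A = - \frac{1}{2}, B = \frac{3}{2}.
So c(n) = \frac{3 \cdot 2^{n}}{2} - \frac{4^{n}}{2}.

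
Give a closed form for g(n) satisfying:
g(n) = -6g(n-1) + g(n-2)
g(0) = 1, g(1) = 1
Characteristic equation: x² + 6x - 1 = 0.
Discriminant Δ = (-6)² + 4·(1) = 40.
Roots r₁,₂ = (-6 ± √40)/2, so r₁ = -3 + \sqrt{10}, r₂ = - \sqrt{10} - 3.
General solution: g(n) = A·r₁^n + B·r₂^n.
From the initial conditions, A + B = 1 and r₁A + r₂B = 1.
Since r₁ - r₂ = √40: A = (1 - (1)r₂)/√40 = \frac{1}{2} + \frac{\sqrt{10}}{5}, and B = 1 - A = \frac{1}{2} - \frac{\sqrt{10}}{5}.
So g(n) = \left(\frac{1}{2} + \frac{\sqrt{10}}{5}\right)\left(-3 + \sqrt{10}\right)^n + \left(\frac{1}{2} - \frac{\sqrt{10}}{5}\right)\left(- \sqrt{10} - 3\right)^n.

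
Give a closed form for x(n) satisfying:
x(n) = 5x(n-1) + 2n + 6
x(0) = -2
First-order linear with linear forcing.
Homogeneous solution: x_h(n) = A·(5)^n.
Try particular x_p(n) = pn + q. Substituting:
  pn + q = 5(p(n-1) + q) + 2n + 6.
Matching the n-coefficient: p = 5p + 2 ⇒ p = - \frac{1}{2}.
Matching constants: q = -5p + 5q + 6 ⇒ q = - \frac{17}{8}.
General: x(n) = A·(5)^n - \frac{n}{2} - \frac{17}{8}.
Apply x(0) = -2: A - \frac{17}{8} = -2 ⇒ A = \frac{1}{8}.
So x(n) = \frac{5^{n}}{8} - \frac{n}{2} - \frac{17}{8}.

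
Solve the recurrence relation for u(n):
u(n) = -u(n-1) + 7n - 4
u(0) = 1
First-order linear with linear forcing.
Homogeneous solution: u_h(n) = A·(-1)^n.
Try particular u_p(n) = pn + q. Substituting:
  pn + q = -(p(n-1) + q) + 7n - 4.
Matching the n-coefficient: p = -p + 7 ⇒ p = \frac{7}{2}.
Matching constants: q = p - q - 4 ⇒ q = - \frac{1}{4}.
General: u(n) = A·(-1)^n + \frac{7 n}{2} - \frac{1}{4}.
Apply u(0) = 1: A - \frac{1}{4} = 1 ⇒ A = \frac{5}{4}.
So u(n) = \frac{5 \left(-1\right)^{n}}{4} + \frac{7 n}{2} - \frac{1}{4}.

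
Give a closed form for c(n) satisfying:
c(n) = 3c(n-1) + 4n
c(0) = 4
First-order linear with linear forcing.
Homogeneous solution: c_h(n) = A·(3)^n.
Try particular c_p(n) = pn + q. Substituting:
  pn + q = 3(p(n-1) + q) + 4n.
Matching the n-coefficient: p = 3p + 4 ⇒ p = -2.
Matching constants: q = -3p + 3q ⇒ q = -3.
General: c(n) = A·(3)^n - 2 n - 3.
Apply c(0) = 4: A - 3 = 4 ⇒ A = 7.
So c(n) = 7 \cdot 3^{n} - 2 n - 3.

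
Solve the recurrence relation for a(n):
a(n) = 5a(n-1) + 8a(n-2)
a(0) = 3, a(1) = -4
Characteristic equation: x² - 5x - 8 = 0.
Discriminant Δ = (5)² + 4·(8) = 57.
Roots r₁,₂ = (5 ± √57)/2, so r₁ = \frac{5}{2} + \frac{\sqrt{57}}{2}, r₂ = \frac{5}{2} - \frac{\sqrt{57}}{2}.
General solution: a(n) = A·r₁^n + B·r₂^n.
From the initial conditions, A + B = 3 and r₁A + r₂B = -4.
Since r₁ - r₂ = √57: A = (-4 - (3)r₂)/√57 = \frac{3}{2} - \frac{23 \sqrt{57}}{114}, and B = 3 - A = \frac{3}{2} + \frac{23 \sqrt{57}}{114}.
So a(n) = \left(\frac{3}{2} - \frac{23 \sqrt{57}}{114}\right)\left(\frac{5}{2} + \frac{\sqrt{57}}{2}\right)^n + \left(\frac{3}{2} + \frac{23 \sqrt{57}}{114}\right)\left(\frac{5}{2} - \frac{\sqrt{57}}{2}\right)^n.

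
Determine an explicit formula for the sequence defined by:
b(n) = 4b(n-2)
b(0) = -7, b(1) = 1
Characteristic equation: x² - 4 = 0, which factors as (x - (2))(x - (-2)) = 0.
Roots r₁ = 2, r₂ = -2 (distinct).
General solution: b(n) = A·(2)^n + B·(-2)^n.
From b(0) = -7: A + B = -7.
From b(1) = 1: 2A - 2B = 1.
Solving: A = - \frac{13}{4}, B = - \frac{15}{4}.
So b(n) = - \frac{15 \left(-2\right)^{n}}{4} - \frac{13 \cdot 2^{n}}{4}.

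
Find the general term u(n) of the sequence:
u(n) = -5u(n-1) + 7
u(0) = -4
First-order linear non-homogeneous.
Homogeneous solution: u_h(n) = A·(-5)^n.
Try constant particular solution u_p = K: K = -5K + 7 ⇒ K = \frac{7}{6}.
General: u(n) = A·(-5)^n + \frac{7}{6}.
Apply u(0) = -4: A + \frac{7}{6} = -4 ⇒ A = - \frac{31}{6}.
So u(n) = \frac{7}{6} - \frac{31 \left(-5\right)^{n}}{6}.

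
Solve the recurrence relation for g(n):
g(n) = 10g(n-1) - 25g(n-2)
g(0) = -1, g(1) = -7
Characteristic equation: x² - 10x + 25 = 0, which is (x - (5))².
Repeated root r = 5.
General solution: g(n) = (A + Bn)·(5)^n.
From g(0) = -1: A = -1.
From g(1) = -7: (A + B)·(5) = -7 ⇒ B = - \frac{2}{5}.
So g(n) = \left(- \frac{2 n}{5} - 1\right) \cdot (5)^n.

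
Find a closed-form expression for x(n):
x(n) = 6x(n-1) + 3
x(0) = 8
First-order linear non-homogeneous.
Homogeneous solution: x_h(n) = A·(6)^n.
Try constant particular solution x_p = K: K = 6K + 3 ⇒ K = - \frac{3}{5}.
General: x(n) = A·(6)^n - \frac{3}{5}.
Apply x(0) = 8: A - \frac{3}{5} = 8 ⇒ A = \frac{43}{5}.
So x(n) = \frac{43 \cdot 6^{n}}{5} - \frac{3}{5}.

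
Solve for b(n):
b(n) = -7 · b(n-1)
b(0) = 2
Pure geometric recurrence with ratio -7.
By induction b(n) = b(0) · (-7)^n = 2 \left(-7\right)^{n}.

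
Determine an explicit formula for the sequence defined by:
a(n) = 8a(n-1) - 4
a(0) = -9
First-order linear non-homogeneous.
Homogeneous solution: a_h(n) = A·(8)^n.
Try constant particular solution a_p = K: K = 8K - 4 ⇒ K = \frac{4}{7}.
General: a(n) = A·(8)^n + \frac{4}{7}.
Apply a(0) = -9: A + \frac{4}{7} = -9 ⇒ A = - \frac{67}{7}.
So a(n) = \frac{4}{7} - \frac{67 \cdot 8^{n}}{7}.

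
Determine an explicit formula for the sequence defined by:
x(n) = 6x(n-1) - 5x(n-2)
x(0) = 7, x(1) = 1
Characteristic equation: x² - 6x + 5 = 0, which factors as (x - (5))(x - (1)) = 0.
Roots r₁ = 5, r₂ = 1 (distinct).
General solution: x(n) = A·(5)^n + B·(1)^n.
From x(0) = 7: A + B = 7.
From x(1) = 1: 5A + B = 1.
Solving: A = - \frac{3}{2}, B = \frac{17}{2}.
So x(n) = \frac{17}{2} - \frac{3 \cdot 5^{n}}{2}.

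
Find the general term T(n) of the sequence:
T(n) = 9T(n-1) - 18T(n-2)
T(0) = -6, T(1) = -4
Characteristic equation: x² - 9x + 18 = 0, which factors as (x - (6))(x - (3)) = 0.
Roots r₁ = 6, r₂ = 3 (distinct).
General solution: T(n) = A·(6)^n + B·(3)^n.
From T(0) = -6: A + B = -6.
From T(1) = -4: 6A + 3B = -4.
Solving: A = \frac{14}{3}, B = - \frac{32}{3}.
So T(n) = - \frac{32 \cdot 3^{n}}{3} + \frac{14 \cdot 6^{n}}{3}.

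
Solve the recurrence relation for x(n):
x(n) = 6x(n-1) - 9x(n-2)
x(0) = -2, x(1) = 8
Characteristic equation: x² - 6x + 9 = 0, which is (x - (3))².
Repeated root r = 3.
General solution: x(n) = (A + Bn)·(3)^n.
From x(0) = -2: A = -2.
From x(1) = 8: (A + B)·(3) = 8 ⇒ B = \frac{14}{3}.
So x(n) = \left(\frac{14 n}{3} - 2\right) \cdot (3)^n.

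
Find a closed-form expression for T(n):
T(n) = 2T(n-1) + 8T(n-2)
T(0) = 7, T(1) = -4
Characteristic equation: x² - 2x - 8 = 0, which factors as (x - (-2))(x - (4)) = 0.
Roots r₁ = -2, r₂ = 4 (distinct).
General solution: T(n) = A·(-2)^n + B·(4)^n.
From T(0) = 7: A + B = 7.
From T(1) = -4: -2A + 4B = -4.
Solving: A = \frac{16}{3}, B = \frac{5}{3}.
So T(n) = \frac{16 \left(-2\right)^{n}}{3} + \frac{5 \cdot 4^{n}}{3}.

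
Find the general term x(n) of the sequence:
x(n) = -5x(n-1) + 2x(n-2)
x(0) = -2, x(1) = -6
Characteristic equation: x² + 5x - 2 = 0.
Discriminant Δ = (-5)² + 4·(2) = 33.
Roots r₁,₂ = (-5 ± √33)/2, so r₁ = - \frac{5}{2} + \frac{\sqrt{33}}{2}, r₂ = - \frac{\sqrt{33}}{2} - \frac{5}{2}.
General solution: x(n) = A·r₁^n + B·r₂^n.
From the initial conditions, A + B = -2 and r₁A + r₂B = -6.
Since r₁ - r₂ = √33: A = (-6 - (-2)r₂)/√33 = - \frac{\sqrt{33}}{3} - 1, and B = -2 - A = -1 + \frac{\sqrt{33}}{3}.
So x(n) = \left(- \frac{\sqrt{33}}{3} - 1\right)\left(- \frac{5}{2} + \frac{\sqrt{33}}{2}\right)^n + \left(-1 + \frac{\sqrt{33}}{3}\right)\left(- \frac{\sqrt{33}}{2} - \frac{5}{2}\right)^n.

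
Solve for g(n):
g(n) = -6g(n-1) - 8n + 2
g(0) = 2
First-order linear with linear forcing.
Homogeneous solution: g_h(n) = A·(-6)^n.
Try particular g_p(n) = pn + q. Substituting:
  pn + q = -6(p(n-1) + q) - 8n + 2.
Matching the n-coefficient: p = -6p - 8 ⇒ p = - \frac{8}{7}.
Matching constants: q = 6p - 6q + 2 ⇒ q = - \frac{34}{49}.
General: g(n) = A·(-6)^n - \frac{8 n}{7} - \frac{34}{49}.
Apply g(0) = 2: A - \frac{34}{49} = 2 ⇒ A = \frac{132}{49}.
So g(n) = \frac{132 \left(-6\right)^{n}}{49} - \frac{8 n}{7} - \frac{34}{49}.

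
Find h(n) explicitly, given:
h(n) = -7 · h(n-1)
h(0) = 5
Pure geometric recurrence with ratio -7.
By induction h(n) = h(0) · (-7)^n = 5 \left(-7\right)^{n}.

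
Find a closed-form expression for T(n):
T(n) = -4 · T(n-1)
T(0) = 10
Pure geometric recurrence with ratio -4.
By induction T(n) = T(0) · (-4)^n = 10 \left(-4\right)^{n}.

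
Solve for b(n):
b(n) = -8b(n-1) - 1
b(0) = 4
First-order linear non-homogeneous.
Homogeneous solution: b_h(n) = A·(-8)^n.
Try constant particular solution b_p = K: K = -8K - 1 ⇒ K = - \frac{1}{9}.
General: b(n) = A·(-8)^n - \frac{1}{9}.
Apply b(0) = 4: A - \frac{1}{9} = 4 ⇒ A = \frac{37}{9}.
So b(n) = \frac{37 \left(-8\right)^{n}}{9} - \frac{1}{9}.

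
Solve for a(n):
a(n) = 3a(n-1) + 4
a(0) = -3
First-order linear non-homogeneous.
Homogeneous solution: a_h(n) = A·(3)^n.
Try constant particular solution a_p = K: K = 3K + 4 ⇒ K = -2.
General: a(n) = A·(3)^n - 2.
Apply a(0) = -3: A - 2 = -3 ⇒ A = -1.
So a(n) = - 3^{n} - 2.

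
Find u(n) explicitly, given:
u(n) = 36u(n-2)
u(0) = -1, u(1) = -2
Characteristic equation: x² - 36 = 0, which factors as (x - (-6))(x - (6)) = 0.
Roots r₁ = -6, r₂ = 6 (distinct).
General solution: u(n) = A·(-6)^n + B·(6)^n.
From u(0) = -1: A + B = -1.
From u(1) = -2: -6A + 6B = -2.
Solving: A = - \frac{1}{3}, B = - \frac{2}{3}.
So u(n) = - \frac{\left(-6\right)^{n}}{3} - \frac{2 \cdot 6^{n}}{3}.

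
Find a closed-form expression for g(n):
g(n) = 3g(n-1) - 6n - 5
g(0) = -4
First-order linear with linear forcing.
Homogeneous solution: g_h(n) = A·(3)^n.
Try particular g_p(n) = pn + q. Substituting:
  pn + q = 3(p(n-1) + q) - 6n - 5.
Matching the n-coefficient: p = 3p - 6 ⇒ p = 3.
Matching constants: q = -3p + 3q - 5 ⇒ q = 7.
General: g(n) = A·(3)^n + 3 n + 7.
Apply g(0) = -4: A + 7 = -4 ⇒ A = -11.
So g(n) = - 11 \cdot 3^{n} + 3 n + 7.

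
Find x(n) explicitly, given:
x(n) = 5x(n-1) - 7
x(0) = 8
First-order linear non-homogeneous.
Homogeneous solution: x_h(n) = A·(5)^n.
Try constant particular solution x_p = K: K = 5K - 7 ⇒ K = \frac{7}{4}.
General: x(n) = A·(5)^n + \frac{7}{4}.
Apply x(0) = 8: A + \frac{7}{4} = 8 ⇒ A = \frac{25}{4}.
So x(n) = \frac{25 \cdot 5^{n}}{4} + \frac{7}{4}.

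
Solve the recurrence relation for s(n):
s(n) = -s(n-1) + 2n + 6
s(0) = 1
First-order linear with linear forcing.
Homogeneous solution: s_h(n) = A·(-1)^n.
Try particular s_p(n) = pn + q. Substituting:
  pn + q = -(p(n-1) + q) + 2n + 6.
Matching the n-coefficient: p = -p + 2 ⇒ p = 1.
Matching constants: q = p - q + 6 ⇒ q = \frac{7}{2}.
General: s(n) = A·(-1)^n + n + \frac{7}{2}.
Apply s(0) = 1: A + \frac{7}{2} = 1 ⇒ A = - \frac{5}{2}.
So s(n) = - \frac{5 \left(-1\right)^{n}}{2} + n + \frac{7}{2}.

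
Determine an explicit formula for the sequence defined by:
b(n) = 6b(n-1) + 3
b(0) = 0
First-order linear non-homogeneous.
Homogeneous solution: b_h(n) = A·(6)^n.
Try constant particular solution b_p = K: K = 6K + 3 ⇒ K = - \frac{3}{5}.
General: b(n) = A·(6)^n - \frac{3}{5}.
Apply b(0) = 0: A - \frac{3}{5} = 0 ⇒ A = \frac{3}{5}.
So b(n) = \frac{3 \cdot 6^{n}}{5} - \frac{3}{5}.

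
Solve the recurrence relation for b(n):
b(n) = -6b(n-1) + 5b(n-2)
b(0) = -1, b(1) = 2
Characteristic equation: x² + 6x - 5 = 0.
Discriminant Δ = (-6)² + 4·(5) = 56.
Roots r₁,₂ = (-6 ± √56)/2, so r₁ = -3 + \sqrt{14}, r₂ = - \sqrt{14} - 3.
General solution: b(n) = A·r₁^n + B·r₂^n.
From the initial conditions, A + B = -1 and r₁A + r₂B = 2.
Since r₁ - r₂ = √56: A = (2 - (-1)r₂)/√56 = - \frac{1}{2} - \frac{\sqrt{14}}{28}, and B = -1 - A = - \frac{1}{2} + \frac{\sqrt{14}}{28}.
So b(n) = \left(- \frac{1}{2} - \frac{\sqrt{14}}{28}\right)\left(-3 + \sqrt{14}\right)^n + \left(- \frac{1}{2} + \frac{\sqrt{14}}{28}\right)\left(- \sqrt{14} - 3\right)^n.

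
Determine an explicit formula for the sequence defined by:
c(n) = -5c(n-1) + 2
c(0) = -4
First-order linear non-homogeneous.
Homogeneous solution: c_h(n) = A·(-5)^n.
Try constant particular solution c_p = K: K = -5K + 2 ⇒ K = \frac{1}{3}.
General: c(n) = A·(-5)^n + \frac{1}{3}.
Apply c(0) = -4: A + \frac{1}{3} = -4 ⇒ A = - \frac{13}{3}.
So c(n) = \frac{1}{3} - \frac{13 \left(-5\right)^{n}}{3}.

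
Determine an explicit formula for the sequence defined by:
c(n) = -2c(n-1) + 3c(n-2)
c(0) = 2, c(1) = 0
Characteristic equation: x² + 2x - 3 = 0, which factors as (x - (1))(x - (-3)) = 0.
Roots r₁ = 1, r₂ = -3 (distinct).
General solution: c(n) = A·(1)^n + B·(-3)^n.
From c(0) = 2: A + B = 2.
From c(1) = 0: A - 3B = 0.
Solving: A = \frac{3}{2}, B = \frac{1}{2}.
So c(n) = \frac{\left(-3\right)^{n}}{2} + \frac{3}{2}.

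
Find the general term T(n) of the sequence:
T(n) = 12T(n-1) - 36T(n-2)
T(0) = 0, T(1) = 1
Characteristic equation: x² - 12x + 36 = 0, which is (x - (6))².
Repeated root r = 6.
General solution: T(n) = (A + Bn)·(6)^n.
From T(0) = 0: A = 0.
From T(1) = 1: (A + B)·(6) = 1 ⇒ B = \frac{1}{6}.
So T(n) = \left(\frac{n}{6}\right) \cdot (6)^n.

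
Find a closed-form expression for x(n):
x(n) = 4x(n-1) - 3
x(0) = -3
First-order linear non-homogeneous.
Homogeneous solution: x_h(n) = A·(4)^n.
Try constant particular solution x_p = K: K = 4K - 3 ⇒ K = 1.
General: x(n) = A·(4)^n + 1.
Apply x(0) = -3: A + 1 = -3 ⇒ A = -4.
So x(n) = 1 - 4 \cdot 4^{n}.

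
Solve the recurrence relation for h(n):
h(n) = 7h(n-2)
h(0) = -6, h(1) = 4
Characteristic equation: x² - 7 = 0.
Discriminant Δ = (0)² + 4·(7) = 28.
Roots r₁,₂ = (0 ± √28)/2, so r₁ = \sqrt{7}, r₂ = - \sqrt{7}.
General solution: h(n) = A·r₁^n + B·r₂^n.
From the initial conditions, A + B = -6 and r₁A + r₂B = 4.
Since r₁ - r₂ = √28: A = (4 - (-6)r₂)/√28 = -3 + \frac{2 \sqrt{7}}{7}, and B = -6 - A = -3 - \frac{2 \sqrt{7}}{7}.
So h(n) = \left(-3 + \frac{2 \sqrt{7}}{7}\right)\left(\sqrt{7}\right)^n + \left(-3 - \frac{2 \sqrt{7}}{7}\right)\left(- \sqrt{7}\right)^n.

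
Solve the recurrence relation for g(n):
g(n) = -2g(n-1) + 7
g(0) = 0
First-order linear non-homogeneous.
Homogeneous solution: g_h(n) = A·(-2)^n.
Try constant particular solution g_p = K: K = -2K + 7 ⇒ K = \frac{7}{3}.
General: g(n) = A·(-2)^n + \frac{7}{3}.
Apply g(0) = 0: A + \frac{7}{3} = 0 ⇒ A = - \frac{7}{3}.
So g(n) = \frac{7}{3} - \frac{7 \left(-2\right)^{n}}{3}.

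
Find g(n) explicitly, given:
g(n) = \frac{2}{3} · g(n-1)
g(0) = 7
Pure geometric recurrence with ratio \frac{2}{3}.
By induction g(n) = g(0) · (\frac{2}{3})^n = 7 \left(\frac{2}{3}\right)^{n}.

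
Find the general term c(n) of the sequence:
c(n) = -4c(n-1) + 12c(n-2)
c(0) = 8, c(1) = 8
Characteristic equation: x² + 4x - 12 = 0, which factors as (x - (-6))(x - (2)) = 0.
Roots r₁ = -6, r₂ = 2 (distinct).
General solution: c(n) = A·(-6)^n + B·(2)^n.
From c(0) = 8: A + B = 8.
From c(1) = 8: -6A + 2B = 8.
Solving: A = 1, B = 7.
So c(n) = \left(-6\right)^{n} + 7 \cdot 2^{n}.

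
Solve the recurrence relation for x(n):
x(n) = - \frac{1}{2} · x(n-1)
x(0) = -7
Pure geometric recurrence with ratio - \frac{1}{2}.
By induction x(n) = x(0) · (- \frac{1}{2})^n = - 7 \left(- \frac{1}{2}\right)^{n}.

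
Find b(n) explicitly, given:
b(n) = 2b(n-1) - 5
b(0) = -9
First-order linear non-homogeneous.
Homogeneous solution: b_h(n) = A·(2)^n.
Try constant particular solution b_p = K: K = 2K - 5 ⇒ K = 5.
General: b(n) = A·(2)^n + 5.
Apply b(0) = -9: A + 5 = -9 ⇒ A = -14.
So b(n) = 5 - 14 \cdot 2^{n}.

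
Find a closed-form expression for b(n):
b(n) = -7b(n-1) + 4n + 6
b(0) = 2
First-order linear with linear forcing.
Homogeneous solution: b_h(n) = A·(-7)^n.
Try particular b_p(n) = pn + q. Substituting:
  pn + q = -7(p(n-1) + q) + 4n + 6.
Matching the n-coefficient: p = -7p + 4 ⇒ p = \frac{1}{2}.
Matching constants: q = 7p - 7q + 6 ⇒ q = \frac{19}{16}.
General: b(n) = A·(-7)^n + \frac{n}{2} + \frac{19}{16}.
Apply b(0) = 2: A + \frac{19}{16} = 2 ⇒ A = \frac{13}{16}.
So b(n) = \frac{13 \left(-7\right)^{n}}{16} + \frac{n}{2} + \frac{19}{16}.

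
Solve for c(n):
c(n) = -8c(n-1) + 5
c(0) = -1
First-order linear non-homogeneous.
Homogeneous solution: c_h(n) = A·(-8)^n.
Try constant particular solution c_p = K: K = -8K + 5 ⇒ K = \frac{5}{9}.
General: c(n) = A·(-8)^n + \frac{5}{9}.
Apply c(0) = -1: A + \frac{5}{9} = -1 ⇒ A = - \frac{14}{9}.
So c(n) = \frac{5}{9} - \frac{14 \left(-8\right)^{n}}{9}.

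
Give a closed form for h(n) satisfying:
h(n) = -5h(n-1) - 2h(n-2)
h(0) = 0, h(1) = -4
Characteristic equation: x² + 5x + 2 = 0.
Discriminant Δ = (-5)² + 4·(-2) = 17.
Roots r₁,₂ = (-5 ± √17)/2, so r₁ = - \frac{5}{2} + \frac{\sqrt{17}}{2}, r₂ = - \frac{5}{2} - \frac{\sqrt{17}}{2}.
General solution: h(n) = A·r₁^n + B·r₂^n.
From the initial conditions, A + B = 0 and r₁A + r₂B = -4.
Since r₁ - r₂ = √17: A = (-4 - (0)r₂)/√17 = - \frac{4 \sqrt{17}}{17}, and B = 0 - A = \frac{4 \sqrt{17}}{17}.
So h(n) = \left(- \frac{4 \sqrt{17}}{17}\right)\left(- \frac{5}{2} + \frac{\sqrt{17}}{2}\right)^n + \left(\frac{4 \sqrt{17}}{17}\right)\left(- \frac{5}{2} - \frac{\sqrt{17}}{2}\right)^n.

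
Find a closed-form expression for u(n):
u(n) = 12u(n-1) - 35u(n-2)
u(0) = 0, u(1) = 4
Characteristic equation: x² - 12x + 35 = 0, which factors as (x - (5))(x - (7)) = 0.
Roots r₁ = 5, r₂ = 7 (distinct).
General solution: u(n) = A·(5)^n + B·(7)^n.
From u(0) = 0: A + B = 0.
From u(1) = 4: 5A + 7B = 4.
Solving: A = -2, B = 2.
So u(n) = - 2 \cdot 5^{n} + 2 \cdot 7^{n}.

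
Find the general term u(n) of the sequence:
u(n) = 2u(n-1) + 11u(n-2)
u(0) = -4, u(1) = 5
Characteristic equation: x² - 2x - 11 = 0.
Discriminant Δ = (2)² + 4·(11) = 48.
Roots r₁,₂ = (2 ± √48)/2, so r₁ = 1 + 2 \sqrt{3}, r₂ = 1 - 2 \sqrt{3}.
General solution: u(n) = A·r₁^n + B·r₂^n.
From the initial conditions, A + B = -4 and r₁A + r₂B = 5.
Since r₁ - r₂ = √48: A = (5 - (-4)r₂)/√48 = -2 + \frac{3 \sqrt{3}}{4}, and B = -4 - A = -2 - \frac{3 \sqrt{3}}{4}.
So u(n) = \left(-2 + \frac{3 \sqrt{3}}{4}\right)\left(1 + 2 \sqrt{3}\right)^n + \left(-2 - \frac{3 \sqrt{3}}{4}\right)\left(1 - 2 \sqrt{3}\right)^n.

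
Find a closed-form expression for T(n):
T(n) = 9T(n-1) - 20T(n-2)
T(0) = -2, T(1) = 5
Characteristic equation: x² - 9x + 20 = 0, which factors as (x - (5))(x - (4)) = 0.
Roots r₁ = 5, r₂ = 4 (distinct).
General solution: T(n) = A·(5)^n + B·(4)^n.
From T(0) = -2: A + B = -2.
From T(1) = 5: 5A + 4B = 5.
Solving: A = 13, B = -15.
So T(n) = - 15 \cdot 4^{n} + 13 \cdot 5^{n}.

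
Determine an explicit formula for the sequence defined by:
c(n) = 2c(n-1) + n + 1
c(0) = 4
First-order linear with linear forcing.
Homogeneous solution: c_h(n) = A·(2)^n.
Try particular c_p(n) = pn + q. Substituting:
  pn + q = 2(p(n-1) + q) + n + 1.
Matching the n-coefficient: p = 2p + 1 ⇒ p = -1.
Matching constants: q = -2p + 2q + 1 ⇒ q = -3.
General: c(n) = A·(2)^n - n - 3.
Apply c(0) = 4: A - 3 = 4 ⇒ A = 7.
So c(n) = 7 \cdot 2^{n} - n - 3.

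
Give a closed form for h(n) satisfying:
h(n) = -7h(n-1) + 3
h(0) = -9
First-order linear non-homogeneous.
Homogeneous solution: h_h(n) = A·(-7)^n.
Try constant particular solution h_p = K: K = -7K + 3 ⇒ K = \frac{3}{8}.
General: h(n) = A·(-7)^n + \frac{3}{8}.
Apply h(0) = -9: A + \frac{3}{8} = -9 ⇒ A = - \frac{75}{8}.
So h(n) = \frac{3}{8} - \frac{75 \left(-7\right)^{n}}{8}.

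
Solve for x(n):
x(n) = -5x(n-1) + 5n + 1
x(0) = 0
First-order linear with linear forcing.
Homogeneous solution: x_h(n) = A·(-5)^n.
Try particular x_p(n) = pn + q. Substituting:
  pn + q = -5(p(n-1) + q) + 5n + 1.
Matching the n-coefficient: p = -5p + 5 ⇒ p = \frac{5}{6}.
Matching constants: q = 5p - 5q + 1 ⇒ q = \frac{31}{36}.
General: x(n) = A·(-5)^n + \frac{5 n}{6} + \frac{31}{36}.
Apply x(0) = 0: A + \frac{31}{36} = 0 ⇒ A = - \frac{31}{36}.
So x(n) = - \frac{31 \left(-5\right)^{n}}{36} + \frac{5 n}{6} + \frac{31}{36}.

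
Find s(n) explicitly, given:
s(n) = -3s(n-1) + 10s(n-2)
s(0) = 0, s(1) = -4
Characteristic equation: x² + 3x - 10 = 0, which factors as (x - (-5))(x - (2)) = 0.
Roots r₁ = -5, r₂ = 2 (distinct).
General solution: s(n) = A·(-5)^n + B·(2)^n.
From s(0) = 0: A + B = 0.
From s(1) = -4: -5A + 2B = -4.
Solving: A = \frac{4}{7}, B = - \frac{4}{7}.
So s(n) = \frac{4 \left(-5\right)^{n}}{7} - \frac{4 \cdot 2^{n}}{7}.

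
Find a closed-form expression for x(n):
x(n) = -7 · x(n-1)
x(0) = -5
Pure geometric recurrence with ratio -7.
By induction x(n) = x(0) · (-7)^n = - 5 \left(-7\right)^{n}.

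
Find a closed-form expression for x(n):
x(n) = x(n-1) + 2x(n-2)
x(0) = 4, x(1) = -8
Characteristic equation: x² - x - 2 = 0, which factors as (x - (2))(x - (-1)) = 0.
Roots r₁ = 2, r₂ = -1 (distinct).
General solution: x(n) = A·(2)^n + B·(-1)^n.
From x(0) = 4: A + B = 4.
From x(1) = -8: 2A - B = -8.
Solving: A = - \frac{4}{3}, B = \frac{16}{3}.
So x(n) = \frac{16 \left(-1\right)^{n}}{3} - \frac{4 \cdot 2^{n}}{3}.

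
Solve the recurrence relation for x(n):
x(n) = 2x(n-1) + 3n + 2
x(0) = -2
First-order linear with linear forcing.
Homogeneous solution: x_h(n) = A·(2)^n.
Try particular x_p(n) = pn + q. Substituting:
  pn + q = 2(p(n-1) + q) + 3n + 2.
Matching the n-coefficient: p = 2p + 3 ⇒ p = -3.
Matching constants: q = -2p + 2q + 2 ⇒ q = -8.
General: x(n) = A·(2)^n - 3 n - 8.
Apply x(0) = -2: A - 8 = -2 ⇒ A = 6.
So x(n) = 6 \cdot 2^{n} - 3 n - 8.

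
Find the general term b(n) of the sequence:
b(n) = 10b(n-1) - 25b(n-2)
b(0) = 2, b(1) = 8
Characteristic equation: x² - 10x + 25 = 0, which is (x - (5))².
Repeated root r = 5.
General solution: b(n) = (A + Bn)·(5)^n.
From b(0) = 2: A = 2.
From b(1) = 8: (A + B)·(5) = 8 ⇒ B = - \frac{2}{5}.
So b(n) = \left(2 - \frac{2 n}{5}\right) \cdot (5)^n.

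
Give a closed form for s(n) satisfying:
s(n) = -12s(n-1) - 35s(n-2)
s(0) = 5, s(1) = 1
Characteristic equation: x² + 12x + 35 = 0, which factors as (x - (-5))(x - (-7)) = 0.
Roots r₁ = -5, r₂ = -7 (distinct).
General solution: s(n) = A·(-5)^n + B·(-7)^n.
From s(0) = 5: A + B = 5.
From s(1) = 1: -5A - 7B = 1.
Solving: A = 18, B = -13.
So s(n) = 18 \left(-5\right)^{n} - 13 \left(-7\right)^{n}.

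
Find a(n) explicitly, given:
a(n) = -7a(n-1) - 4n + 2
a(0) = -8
First-order linear with linear forcing.
Homogeneous solution: a_h(n) = A·(-7)^n.
Try particular a_p(n) = pn + q. Substituting:
  pn + q = -7(p(n-1) + q) - 4n + 2.
Matching the n-coefficient: p = -7p - 4 ⇒ p = - \frac{1}{2}.
Matching constants: q = 7p - 7q + 2 ⇒ q = - \frac{3}{16}.
General: a(n) = A·(-7)^n - \frac{n}{2} - \frac{3}{16}.
Apply a(0) = -8: A - \frac{3}{16} = -8 ⇒ A = - \frac{125}{16}.
So a(n) = - \frac{125 \left(-7\right)^{n}}{16} - \frac{n}{2} - \frac{3}{16}.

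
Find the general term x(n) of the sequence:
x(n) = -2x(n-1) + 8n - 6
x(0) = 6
First-order linear with linear forcing.
Homogeneous solution: x_h(n) = A·(-2)^n.
Try particular x_p(n) = pn + q. Substituting:
  pn + q = -2(p(n-1) + q) + 8n - 6.
Matching the n-coefficient: p = -2p + 8 ⇒ p = \frac{8}{3}.
Matching constants: q = 2p - 2q - 6 ⇒ q = - \frac{2}{9}.
General: x(n) = A·(-2)^n + \frac{8 n}{3} - \frac{2}{9}.
Apply x(0) = 6: A - \frac{2}{9} = 6 ⇒ A = \frac{56}{9}.
So x(n) = \frac{56 \left(-2\right)^{n}}{9} + \frac{8 n}{3} - \frac{2}{9}.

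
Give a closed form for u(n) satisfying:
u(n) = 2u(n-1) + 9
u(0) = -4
First-order linear non-homogeneous.
Homogeneous solution: u_h(n) = A·(2)^n.
Try constant particular solution u_p = K: K = 2K + 9 ⇒ K = -9.
General: u(n) = A·(2)^n - 9.
Apply u(0) = -4: A - 9 = -4 ⇒ A = 5.
So u(n) = 5 \cdot 2^{n} - 9.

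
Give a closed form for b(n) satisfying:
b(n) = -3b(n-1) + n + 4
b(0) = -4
First-order linear with linear forcing.
Homogeneous solution: b_h(n) = A·(-3)^n.
Try particular b_p(n) = pn + q. Substituting:
  pn + q = -3(p(n-1) + q) + n + 4.
Matching the n-coefficient: p = -3p + 1 ⇒ p = \frac{1}{4}.
Matching constants: q = 3p - 3q + 4 ⇒ q = \frac{19}{16}.
General: b(n) = A·(-3)^n + \frac{n}{4} + \frac{19}{16}.
Apply b(0) = -4: A + \frac{19}{16} = -4 ⇒ A = - \frac{83}{16}.
So b(n) = - \frac{83 \left(-3\right)^{n}}{16} + \frac{n}{4} + \frac{19}{16}.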